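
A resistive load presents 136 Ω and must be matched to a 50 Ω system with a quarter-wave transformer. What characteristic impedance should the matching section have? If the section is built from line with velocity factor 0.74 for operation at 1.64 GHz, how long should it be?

Z_qwt ≈ 82.5 Ω; length ≈ 3.38 cm

Z_qwt = √(Z_0·R_L) = √(50 × 136) = √6800
λ = 0.74·c/f = 0.135 m, so l = λ/4 = 0.0338 m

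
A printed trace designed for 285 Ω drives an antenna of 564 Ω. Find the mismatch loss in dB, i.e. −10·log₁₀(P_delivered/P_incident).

mismatch loss ≈ 0.496 dB

Γ = (564 − 285)/(564 + 285) = 0.329
|Γ|² = 0.108, so P_del/P_inc = 1 − |Γ|² = 0.892
ML = −10·log₁₀(1 − |Γ|²)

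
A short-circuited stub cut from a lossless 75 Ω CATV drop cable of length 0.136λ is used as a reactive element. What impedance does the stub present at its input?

βl = 2π × 0.136 = 49°
tan(βl) = 1.15
For a short-circuited stub, Z_in = jZ_0·tan(βl)

Z_in ≈ +j86.2 Ω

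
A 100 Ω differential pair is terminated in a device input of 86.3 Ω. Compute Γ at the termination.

Γ = -0.0735

Γ = (Z_L − Z_0)/(Z_L + Z_0) = (86.3 − 100)/(86.3 + 100) = -13.7/186.3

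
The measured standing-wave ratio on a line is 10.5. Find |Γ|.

|Γ| ≈ 0.826

|Γ| = (S − 1)/(S + 1) = (10.5 − 1)/(10.5 + 1) = 9.5/11.5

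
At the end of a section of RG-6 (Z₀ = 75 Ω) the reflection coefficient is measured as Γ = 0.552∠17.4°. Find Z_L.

Z_L = Z_0·(1 + Γ)/(1 − Γ) = 75·(1.53 + j0.165)/(0.473 − j0.165)

Z_L ≈ 208 + j98.6 Ω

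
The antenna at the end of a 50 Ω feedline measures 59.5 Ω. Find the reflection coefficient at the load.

Γ = (Z_L − Z_0)/(Z_L + Z_0) = (59.5 − 50)/(59.5 + 50) = 9.5/109.5

Γ = 0.0868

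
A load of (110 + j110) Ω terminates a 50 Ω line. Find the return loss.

Γ = (60 + j110)/(160 + j110), |Γ| = 0.645
RL = −20·log₁₀|Γ| = −20·log₁₀(0.645)

RL ≈ 3.8 dB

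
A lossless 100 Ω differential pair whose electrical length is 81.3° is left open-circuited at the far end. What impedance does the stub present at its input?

tan(βl) = 6.54
For an open-circuited stub, Z_in = −jZ_0·cot(βl) = −jZ_0/tan(βl)

Z_in ≈ −j15.3 Ω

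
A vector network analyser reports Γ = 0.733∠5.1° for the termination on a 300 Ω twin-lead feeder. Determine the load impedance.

Z_L = Z_0·(1 + Γ)/(1 − Γ) = 300·(1.73 + j0.0652)/(0.27 − j0.0652)

Z_L ≈ 1800 + j507 Ω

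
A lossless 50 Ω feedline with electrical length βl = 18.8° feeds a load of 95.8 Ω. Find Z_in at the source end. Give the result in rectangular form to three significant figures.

Z_in ≈ 75 − j31.9 Ω

tan(βl) = tan(18.8°) = 0.34
Z_in = Z_0·(Z_L + jZ_0·tanβl)/(Z_0 + jZ_L·tanβl)
     = 50·(95.8 + j17)/(50 + j32.6)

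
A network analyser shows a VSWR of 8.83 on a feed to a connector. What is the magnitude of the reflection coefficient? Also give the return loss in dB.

|Γ| ≈ 0.797; return loss ≈ 1.98 dB

|Γ| = (S − 1)/(S + 1) = (8.83 − 1)/(8.83 + 1) = 7.83/9.83
RL = −20·log₁₀|Γ| = −20·log₁₀(0.797)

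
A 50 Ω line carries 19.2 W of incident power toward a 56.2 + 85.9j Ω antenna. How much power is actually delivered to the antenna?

|Γ| = |(6.2 + j85.9)/(106.2 + j85.9)| = 0.631
|Γ|² = 0.398
P_refl = |Γ|²·P_inc = 7.63 W, P_del = (1 − |Γ|²)·P_inc = 11.6 W

P_delivered ≈ 11.6 W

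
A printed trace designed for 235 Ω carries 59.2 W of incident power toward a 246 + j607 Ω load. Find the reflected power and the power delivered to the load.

|Γ| = |(11 + j607)/(481 + j607)| = 0.784
|Γ|² = 0.614
P_refl = |Γ|²·P_inc = 36.4 W, P_del = (1 − |Γ|²)·P_inc = 22.8 W

P_reflected ≈ 36.4 W; P_delivered ≈ 22.8 W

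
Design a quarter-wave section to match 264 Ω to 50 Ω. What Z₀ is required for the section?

Z_qwt ≈ 115 Ω

Z_qwt = √(Z_0·R_L) = √(50 × 264) = √13200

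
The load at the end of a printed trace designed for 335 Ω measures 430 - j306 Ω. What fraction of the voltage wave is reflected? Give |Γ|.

Γ = (Z_L − Z_0)/(Z_L + Z_0) = (95 − j306)/(765 − j306)
|Γ| = 320/824

|Γ| ≈ 0.389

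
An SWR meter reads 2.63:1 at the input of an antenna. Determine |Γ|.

|Γ| = (S − 1)/(S + 1) = (2.63 − 1)/(2.63 + 1) = 1.63/3.63

|Γ| ≈ 0.449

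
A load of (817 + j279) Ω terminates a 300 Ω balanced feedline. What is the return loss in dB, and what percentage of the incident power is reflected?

Γ = (517 + j279)/(1117 + j279), |Γ| = 0.51
RL = −20·log₁₀(0.51) = 5.84 dB
P_refl/P_inc = |Γ|² = 0.26

RL ≈ 5.84 dB; 26% of incident power reflected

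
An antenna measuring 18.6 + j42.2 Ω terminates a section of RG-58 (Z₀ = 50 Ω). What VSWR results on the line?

VSWR ≈ 4.77

Γ = (Z_L − Z_0)/(Z_L + Z_0) = (-31.4 + j42.2)/(68.6 + j42.2)
|Γ| = 52.6/80.5 = 0.653
VSWR = (1 + |Γ|)/(1 − |Γ|) = 1.65/0.347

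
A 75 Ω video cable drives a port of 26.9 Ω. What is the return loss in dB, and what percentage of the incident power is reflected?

RL ≈ 6.52 dB; 22.3% of incident power reflected

Γ = (26.9 − 75)/(26.9 + 75) = -0.472
RL = −20·log₁₀(0.472) = 6.52 dB
P_refl/P_inc = |Γ|² = 0.223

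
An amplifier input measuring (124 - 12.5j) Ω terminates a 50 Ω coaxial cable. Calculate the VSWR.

Γ = (Z_L − Z_0)/(Z_L + Z_0) = (74 − j12.5)/(174 − j12.5)
|Γ| = 75/174 = 0.43
VSWR = (1 + |Γ|)/(1 − |Γ|) = 1.43/0.57

VSWR ≈ 2.51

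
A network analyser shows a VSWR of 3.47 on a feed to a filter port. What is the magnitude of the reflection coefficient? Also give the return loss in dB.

|Γ| = (S − 1)/(S + 1) = (3.47 − 1)/(3.47 + 1) = 2.47/4.47
RL = −20·log₁₀|Γ| = −20·log₁₀(0.553)

|Γ| ≈ 0.553; return loss ≈ 5.15 dB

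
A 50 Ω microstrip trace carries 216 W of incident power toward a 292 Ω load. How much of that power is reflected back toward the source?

P_reflected ≈ 108 W

Γ = (292 − 50)/(292 + 50) = 0.708
|Γ|² = 0.501
P_refl = |Γ|²·P_inc = 108 W, P_del = (1 − |Γ|²)·P_inc = 108 W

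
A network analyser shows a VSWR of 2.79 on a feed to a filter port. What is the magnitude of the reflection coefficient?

|Γ| ≈ 0.472

|Γ| = (S − 1)/(S + 1) = (2.79 − 1)/(2.79 + 1) = 1.79/3.79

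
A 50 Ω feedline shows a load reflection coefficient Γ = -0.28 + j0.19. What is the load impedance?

Z_L = Z_0·(1 + Γ)/(1 − Γ) = 50·(0.72 + j0.19)/(1.28 − j0.19)

Z_L ≈ 26.4 + j11.3 Ω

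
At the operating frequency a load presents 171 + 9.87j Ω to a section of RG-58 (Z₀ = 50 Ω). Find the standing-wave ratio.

Γ = (Z_L − Z_0)/(Z_L + Z_0) = (121 + j9.87)/(221 + j9.87)
|Γ| = 121/221 = 0.549
VSWR = (1 + |Γ|)/(1 − |Γ|) = 1.55/0.451

VSWR ≈ 3.43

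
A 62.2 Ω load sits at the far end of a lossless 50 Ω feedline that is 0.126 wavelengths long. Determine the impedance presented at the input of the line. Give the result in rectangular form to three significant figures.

βl = 2π × 0.126 = 45.4°
tan(βl) = tan(45.4°) = 1.01
Z_in = Z_0·(Z_L + jZ_0·tanβl)/(Z_0 + jZ_L·tanβl)
     = 50·(62.2 + j50.6)/(50 + j63)

Z_in ≈ 48.7 − j10.7 Ω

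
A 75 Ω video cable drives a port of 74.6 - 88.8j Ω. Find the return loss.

RL ≈ 5.84 dB

Γ = (-0.4 − j88.8)/(149.6 − j88.8), |Γ| = 0.51
RL = −20·log₁₀|Γ| = −20·log₁₀(0.51)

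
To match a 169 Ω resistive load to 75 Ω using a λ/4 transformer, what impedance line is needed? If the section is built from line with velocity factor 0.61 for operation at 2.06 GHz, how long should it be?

Z_qwt ≈ 113 Ω; length ≈ 2.22 cm

Z_qwt = √(Z_0·R_L) = √(75 × 169) = √12680
λ = 0.61·c/f = 0.0888 m, so l = λ/4 = 0.0222 m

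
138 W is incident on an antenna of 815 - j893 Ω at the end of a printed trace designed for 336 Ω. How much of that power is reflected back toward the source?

|Γ| = |(479 − j893)/(1151 − j893)| = 0.696
|Γ|² = 0.484
P_refl = |Γ|²·P_inc = 66.8 W, P_del = (1 − |Γ|²)·P_inc = 71.2 W

P_reflected ≈ 66.8 W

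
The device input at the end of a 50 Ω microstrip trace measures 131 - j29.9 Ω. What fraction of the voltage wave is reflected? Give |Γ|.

|Γ| ≈ 0.471

Γ = (Z_L − Z_0)/(Z_L + Z_0) = (81 − j29.9)/(181 − j29.9)
|Γ| = 86.3/183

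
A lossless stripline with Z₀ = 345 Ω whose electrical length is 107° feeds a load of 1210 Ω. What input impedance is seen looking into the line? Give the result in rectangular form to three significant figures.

Z_in ≈ 107 + j96.2 Ω

tan(βl) = tan(107°) = -3.27
Z_in = Z_0·(Z_L + jZ_0·tanβl)/(Z_0 + jZ_L·tanβl)
     = 345·(1210 − j1130)/(345 − j3960)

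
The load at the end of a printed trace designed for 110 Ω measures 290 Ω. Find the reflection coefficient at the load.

Γ = (Z_L − Z_0)/(Z_L + Z_0) = (290 − 110)/(290 + 110) = 180/400

Γ = 0.45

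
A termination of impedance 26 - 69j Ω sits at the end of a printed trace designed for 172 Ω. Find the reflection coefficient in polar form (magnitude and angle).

Γ ≈ 0.77 ∠ -135°

Γ = (Z_L − Z_0)/(Z_L + Z_0) = (-146 − j69)/(198 − j69)
|Γ| = 161/210 = 0.77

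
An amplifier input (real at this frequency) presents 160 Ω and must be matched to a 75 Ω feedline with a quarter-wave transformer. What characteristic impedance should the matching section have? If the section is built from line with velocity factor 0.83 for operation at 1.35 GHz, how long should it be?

Z_qwt = √(Z_0·R_L) = √(75 × 160) = √12000
λ = 0.83·c/f = 0.184 m, so l = λ/4 = 0.0461 m

Z_qwt ≈ 110 Ω; length ≈ 4.61 cm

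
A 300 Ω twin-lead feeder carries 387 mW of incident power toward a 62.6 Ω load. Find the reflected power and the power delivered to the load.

P_reflected ≈ 166 mW; P_delivered ≈ 221 mW

Γ = (62.6 − 300)/(62.6 + 300) = -0.655
|Γ|² = 0.429
P_refl = |Γ|²·P_inc = 166 mW, P_del = (1 − |Γ|²)·P_inc = 221 mW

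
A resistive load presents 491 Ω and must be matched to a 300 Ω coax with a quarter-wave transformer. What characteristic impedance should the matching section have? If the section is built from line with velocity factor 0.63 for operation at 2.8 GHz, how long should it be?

Z_qwt ≈ 384 Ω; length ≈ 1.69 cm

Z_qwt = √(Z_0·R_L) = √(300 × 491) = √147300
λ = 0.63·c/f = 0.0675 m, so l = λ/4 = 0.0169 m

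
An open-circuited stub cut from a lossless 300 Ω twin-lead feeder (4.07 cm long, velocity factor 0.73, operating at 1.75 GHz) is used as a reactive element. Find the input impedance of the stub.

Z_in ≈ +j153 Ω

λ = v/f = 0.73·c / 1.75 GHz = 0.125 m
βl = 2π·l/λ = 2π × 0.325 = 117°
tan(βl) = -1.96
For an open-circuited stub, Z_in = −jZ_0·cot(βl) = −jZ_0/tan(βl)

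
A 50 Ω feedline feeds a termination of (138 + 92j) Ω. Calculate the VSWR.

Γ = (Z_L − Z_0)/(Z_L + Z_0) = (88 + j92)/(188 + j92)
|Γ| = 127/209 = 0.608
VSWR = (1 + |Γ|)/(1 − |Γ|) = 1.61/0.392

VSWR ≈ 4.11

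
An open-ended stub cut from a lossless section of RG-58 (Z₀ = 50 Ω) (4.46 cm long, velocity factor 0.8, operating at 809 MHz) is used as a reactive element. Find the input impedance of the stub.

λ = v/f = 0.8·c / 809 MHz = 0.297 m
βl = 2π·l/λ = 2π × 0.15 = 54.1°
tan(βl) = 1.38
For an open-ended stub, Z_in = −jZ_0·cot(βl) = −jZ_0/tan(βl)

Z_in ≈ −j36.2 Ω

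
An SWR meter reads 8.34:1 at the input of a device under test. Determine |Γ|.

|Γ| ≈ 0.786

|Γ| = (S − 1)/(S + 1) = (8.34 − 1)/(8.34 + 1) = 7.34/9.34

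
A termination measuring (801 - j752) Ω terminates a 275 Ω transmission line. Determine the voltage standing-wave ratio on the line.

Γ = (Z_L − Z_0)/(Z_L + Z_0) = (526 − j752)/(1076 − j752)
|Γ| = 918/1310 = 0.699
VSWR = (1 + |Γ|)/(1 − |Γ|) = 1.7/0.301

VSWR ≈ 5.65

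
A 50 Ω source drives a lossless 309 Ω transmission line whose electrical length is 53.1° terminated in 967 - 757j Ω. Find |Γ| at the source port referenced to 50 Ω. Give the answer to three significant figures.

tan(βl) = 1.33
Z_in = Z_0·(Z_L + jZ_0·tanβl)/(Z_0 + jZ_L·tanβl) = 75.5 − j155 Ω
Γ_s = (Z_in − Z_s)/(Z_in + Z_s) = (25.5 − j155)/(125 − j155), |Γ_s| = 0.787

|Γ| ≈ 0.787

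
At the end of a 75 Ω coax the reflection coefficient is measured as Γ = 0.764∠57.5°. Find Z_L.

Z_L ≈ 40.9 + j127 Ω

Z_L = Z_0·(1 + Γ)/(1 − Γ) = 75·(1.41 + j0.644)/(0.59 − j0.644)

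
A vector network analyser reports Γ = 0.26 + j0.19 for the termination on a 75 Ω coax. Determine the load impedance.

Z_L = Z_0·(1 + Γ)/(1 − Γ) = 75·(1.26 + j0.19)/(0.74 − j0.19)

Z_L ≈ 115 + j48.8 Ω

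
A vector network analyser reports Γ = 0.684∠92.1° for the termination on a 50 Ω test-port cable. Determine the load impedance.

Z_L ≈ 17.5 + j45 Ω

Z_L = Z_0·(1 + Γ)/(1 − Γ) = 50·(0.975 + j0.684)/(1.03 − j0.684)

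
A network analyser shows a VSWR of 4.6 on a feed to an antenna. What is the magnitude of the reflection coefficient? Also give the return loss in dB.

|Γ| = (S − 1)/(S + 1) = (4.6 − 1)/(4.6 + 1) = 3.6/5.6
RL = −20·log₁₀|Γ| = −20·log₁₀(0.643)

|Γ| ≈ 0.643; return loss ≈ 3.84 dB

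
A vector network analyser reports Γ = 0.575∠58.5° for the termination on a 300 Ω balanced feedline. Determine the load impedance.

Z_L ≈ 275 + j403 Ω

Z_L = Z_0·(1 + Γ)/(1 − Γ) = 300·(1.3 + j0.49)/(0.7 − j0.49)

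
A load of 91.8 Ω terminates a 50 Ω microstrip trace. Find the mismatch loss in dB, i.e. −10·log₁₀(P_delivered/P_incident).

Γ = (91.8 − 50)/(91.8 + 50) = 0.295
|Γ|² = 0.0869, so P_del/P_inc = 1 − |Γ|² = 0.913
ML = −10·log₁₀(1 − |Γ|²)

mismatch loss ≈ 0.395 dB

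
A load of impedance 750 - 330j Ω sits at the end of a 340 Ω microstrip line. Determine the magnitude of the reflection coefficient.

|Γ| ≈ 0.462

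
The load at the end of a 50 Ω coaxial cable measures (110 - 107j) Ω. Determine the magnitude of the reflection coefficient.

|Γ| ≈ 0.637

Γ = (Z_L − Z_0)/(Z_L + Z_0) = (60 − j107)/(160 − j107)
|Γ| = 123/192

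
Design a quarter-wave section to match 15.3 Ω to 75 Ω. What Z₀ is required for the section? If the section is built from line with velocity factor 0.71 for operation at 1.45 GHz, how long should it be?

Z_qwt = √(Z_0·R_L) = √(75 × 15.3) = √1148
λ = 0.71·c/f = 0.147 m, so l = λ/4 = 0.0367 m

Z_qwt ≈ 33.9 Ω; length ≈ 3.67 cm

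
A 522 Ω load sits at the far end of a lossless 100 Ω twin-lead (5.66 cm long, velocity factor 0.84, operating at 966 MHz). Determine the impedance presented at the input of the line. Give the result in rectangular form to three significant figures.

λ = v/f = 0.84·c / 966 MHz = 0.261 m
βl = 2π·l/λ = 2π × 0.217 = 78.1°
tan(βl) = tan(78.1°) = 4.75
Z_in = Z_0·(Z_L + jZ_0·tanβl)/(Z_0 + jZ_L·tanβl)
     = 100·(522 + j475)/(100 + j2480)

Z_in ≈ 20 − j20.3 Ω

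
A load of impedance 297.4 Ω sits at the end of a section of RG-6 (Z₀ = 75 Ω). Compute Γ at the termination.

Γ = 0.597

Γ = (Z_L − Z_0)/(Z_L + Z_0) = (297.4 − 75)/(297.4 + 75) = 222.4/372.4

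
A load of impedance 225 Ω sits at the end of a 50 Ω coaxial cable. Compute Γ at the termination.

Γ = (Z_L − Z_0)/(Z_L + Z_0) = (225 − 50)/(225 + 50) = 175/275

Γ = 0.636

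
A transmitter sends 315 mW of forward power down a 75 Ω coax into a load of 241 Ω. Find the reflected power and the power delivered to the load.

P_reflected ≈ 86.9 mW; P_delivered ≈ 228 mW

Γ = (241 − 75)/(241 + 75) = 0.525
|Γ|² = 0.276
P_refl = |Γ|²·P_inc = 86.9 mW, P_del = (1 − |Γ|²)·P_inc = 228 mW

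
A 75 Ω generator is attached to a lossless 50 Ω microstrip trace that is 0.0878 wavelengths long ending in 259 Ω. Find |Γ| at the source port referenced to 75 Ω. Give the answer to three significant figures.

βl = 2π × 0.0878 = 31.6°
tan(βl) = 0.615
Z_in = Z_0·(Z_L + jZ_0·tanβl)/(Z_0 + jZ_L·tanβl) = 32 − j71.2 Ω
Γ_s = (Z_in − Z_s)/(Z_in + Z_s) = (-43 − j71.2)/(107 − j71.2), |Γ_s| = 0.647

|Γ| ≈ 0.647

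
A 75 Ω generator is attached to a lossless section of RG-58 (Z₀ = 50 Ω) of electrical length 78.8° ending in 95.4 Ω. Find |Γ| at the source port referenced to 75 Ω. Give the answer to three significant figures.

|Γ| ≈ 0.475

tan(βl) = 5.05
Z_in = Z_0·(Z_L + jZ_0·tanβl)/(Z_0 + jZ_L·tanβl) = 26.9 − j7.1 Ω
Γ_s = (Z_in − Z_s)/(Z_in + Z_s) = (-48.1 − j7.1)/(102 − j7.1), |Γ_s| = 0.475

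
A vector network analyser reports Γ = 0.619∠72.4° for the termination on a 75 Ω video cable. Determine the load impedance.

Z_L ≈ 45.9 + j87.7 Ω

Z_L = Z_0·(1 + Γ)/(1 − Γ) = 75·(1.19 + j0.59)/(0.813 − j0.59)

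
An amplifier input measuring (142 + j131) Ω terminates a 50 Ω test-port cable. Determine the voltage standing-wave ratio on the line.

Γ = (Z_L − Z_0)/(Z_L + Z_0) = (92 + j131)/(192 + j131)
|Γ| = 160/232 = 0.689
VSWR = (1 + |Γ|)/(1 − |Γ|) = 1.69/0.311

VSWR ≈ 5.42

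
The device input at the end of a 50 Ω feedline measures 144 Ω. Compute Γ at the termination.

Γ = 0.485

Γ = (Z_L − Z_0)/(Z_L + Z_0) = (144 − 50)/(144 + 50) = 94/194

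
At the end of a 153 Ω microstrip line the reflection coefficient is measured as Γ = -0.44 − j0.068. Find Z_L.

Z_L = Z_0·(1 + Γ)/(1 − Γ) = 153·(0.56 − j0.068)/(1.44 + j0.068)

Z_L ≈ 59 − j10 Ω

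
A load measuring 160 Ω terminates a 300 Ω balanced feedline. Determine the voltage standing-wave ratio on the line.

Γ = (160 − 300)/(160 + 300) = -0.304
VSWR = (1 + 0.304)/(1 − 0.304)

VSWR ≈ 1.88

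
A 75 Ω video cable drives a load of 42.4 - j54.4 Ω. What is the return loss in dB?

Γ = (-32.6 − j54.4)/(117.4 − j54.4), |Γ| = 0.49
RL = −20·log₁₀|Γ| = −20·log₁₀(0.49)

RL ≈ 6.19 dB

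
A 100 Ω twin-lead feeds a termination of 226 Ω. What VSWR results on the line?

VSWR ≈ 2.26

Γ = (226 − 100)/(226 + 100) = 0.387
VSWR = (1 + 0.387)/(1 − 0.387)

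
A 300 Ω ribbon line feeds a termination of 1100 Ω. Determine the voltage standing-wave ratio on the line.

VSWR ≈ 3.67

Γ = (1100 − 300)/(1100 + 300) = 0.571
VSWR = (1 + 0.571)/(1 − 0.571)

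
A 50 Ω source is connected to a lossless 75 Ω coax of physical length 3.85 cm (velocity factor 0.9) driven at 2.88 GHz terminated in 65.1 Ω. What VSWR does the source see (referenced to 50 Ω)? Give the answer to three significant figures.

VSWR ≈ 1.45

λ = v/f = 0.9·c / 2.88 GHz = 0.0938 m
βl = 2π·l/λ = 2π × 0.411 = 148°
tan(βl) = -0.629
Z_in = Z_0·(Z_L + jZ_0·tanβl)/(Z_0 + jZ_L·tanβl) = 70 − j8.96 Ω
Γ_s = (Z_in − Z_s)/(Z_in + Z_s) = (20 − j8.96)/(120 − j8.96), |Γ_s| = 0.182
VSWR = (1 + |Γ_s|)/(1 − |Γ_s|)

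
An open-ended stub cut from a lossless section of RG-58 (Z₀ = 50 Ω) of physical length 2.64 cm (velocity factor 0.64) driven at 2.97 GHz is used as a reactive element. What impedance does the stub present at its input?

Z_in ≈ +j77 Ω

λ = v/f = 0.64·c / 2.97 GHz = 0.0646 m
βl = 2π·l/λ = 2π × 0.408 = 147°
tan(βl) = -0.649
For an open-ended stub, Z_in = −jZ_0·cot(βl) = −jZ_0/tan(βl)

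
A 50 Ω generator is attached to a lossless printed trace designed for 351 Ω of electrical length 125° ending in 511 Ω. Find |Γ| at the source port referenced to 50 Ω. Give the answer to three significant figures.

tan(βl) = -1.43
Z_in = Z_0·(Z_L + jZ_0·tanβl)/(Z_0 + jZ_L·tanβl) = 292 + j105 Ω
Γ_s = (Z_in − Z_s)/(Z_in + Z_s) = (242 + j105)/(342 + j105), |Γ_s| = 0.737

|Γ| ≈ 0.737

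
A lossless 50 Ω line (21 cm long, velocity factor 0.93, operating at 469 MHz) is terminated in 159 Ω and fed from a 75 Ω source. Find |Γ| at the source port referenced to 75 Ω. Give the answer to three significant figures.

|Γ| ≈ 0.588

λ = v/f = 0.93·c / 469 MHz = 0.595 m
βl = 2π·l/λ = 2π × 0.353 = 127°
tan(βl) = -1.32
Z_in = Z_0·(Z_L + jZ_0·tanβl)/(Z_0 + jZ_L·tanβl) = 23.4 + j32.2 Ω
Γ_s = (Z_in − Z_s)/(Z_in + Z_s) = (-51.6 + j32.2)/(98.4 + j32.2), |Γ_s| = 0.588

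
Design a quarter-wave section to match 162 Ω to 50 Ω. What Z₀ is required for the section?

Z_qwt ≈ 90 Ω

Z_qwt = √(Z_0·R_L) = √(50 × 162) = √8100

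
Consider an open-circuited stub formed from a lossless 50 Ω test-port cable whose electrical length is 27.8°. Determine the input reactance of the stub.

tan(βl) = 0.527
For an open-circuited stub, Z_in = −jZ_0·cot(βl) = −jZ_0/tan(βl)

X_in ≈ -94.8 Ω (capacitive)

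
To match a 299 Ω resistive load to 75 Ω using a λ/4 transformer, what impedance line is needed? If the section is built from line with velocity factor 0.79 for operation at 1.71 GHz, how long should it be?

Z_qwt ≈ 150 Ω; length ≈ 3.46 cm

Z_qwt = √(Z_0·R_L) = √(75 × 299) = √22420
λ = 0.79·c/f = 0.139 m, so l = λ/4 = 0.0346 m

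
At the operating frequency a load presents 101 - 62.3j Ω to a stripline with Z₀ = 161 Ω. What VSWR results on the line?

VSWR ≈ 1.95

Γ = (Z_L − Z_0)/(Z_L + Z_0) = (-60 − j62.3)/(262 − j62.3)
|Γ| = 86.5/269 = 0.321
VSWR = (1 + |Γ|)/(1 − |Γ|) = 1.32/0.679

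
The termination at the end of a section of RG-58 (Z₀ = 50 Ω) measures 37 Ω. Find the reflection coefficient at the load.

Γ = -0.149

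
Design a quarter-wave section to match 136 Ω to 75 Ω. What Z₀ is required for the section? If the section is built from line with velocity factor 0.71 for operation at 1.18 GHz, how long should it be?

Z_qwt = √(Z_0·R_L) = √(75 × 136) = √10200
λ = 0.71·c/f = 0.181 m, so l = λ/4 = 0.0451 m

Z_qwt ≈ 101 Ω; length ≈ 4.51 cm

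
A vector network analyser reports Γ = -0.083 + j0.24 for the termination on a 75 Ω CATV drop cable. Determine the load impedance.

Z_L ≈ 57 + j29.3 Ω

Z_L = Z_0·(1 + Γ)/(1 − Γ) = 75·(0.917 + j0.24)/(1.08 − j0.24)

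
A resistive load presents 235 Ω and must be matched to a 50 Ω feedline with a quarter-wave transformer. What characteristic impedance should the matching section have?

Z_qwt = √(Z_0·R_L) = √(50 × 235) = √11750

Z_qwt ≈ 108 Ω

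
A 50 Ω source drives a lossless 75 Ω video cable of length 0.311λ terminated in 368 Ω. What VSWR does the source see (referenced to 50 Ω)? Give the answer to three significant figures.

βl = 2π × 0.311 = 112°
tan(βl) = -2.48
Z_in = Z_0·(Z_L + jZ_0·tanβl)/(Z_0 + jZ_L·tanβl) = 17.7 + j28.8 Ω
Γ_s = (Z_in − Z_s)/(Z_in + Z_s) = (-32.3 + j28.8)/(67.7 + j28.8), |Γ_s| = 0.589
VSWR = (1 + |Γ_s|)/(1 − |Γ_s|)

VSWR ≈ 3.87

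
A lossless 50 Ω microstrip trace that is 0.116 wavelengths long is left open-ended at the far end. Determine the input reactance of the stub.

X_in ≈ -56 Ω (capacitive)

βl = 2π × 0.116 = 41.8°
tan(βl) = 0.893
For an open-ended stub, Z_in = −jZ_0·cot(βl) = −jZ_0/tan(βl)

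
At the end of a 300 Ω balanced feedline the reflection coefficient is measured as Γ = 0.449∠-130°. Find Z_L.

Z_L ≈ 135 − j116 Ω

Z_L = Z_0·(1 + Γ)/(1 − Γ) = 300·(0.711 − j0.344)/(1.29 + j0.344)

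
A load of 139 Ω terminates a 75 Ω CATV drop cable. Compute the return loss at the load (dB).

Γ = (139 − 75)/(139 + 75) = 0.299
RL = −20·log₁₀|Γ| = −20·log₁₀(0.299)

RL ≈ 10.5 dB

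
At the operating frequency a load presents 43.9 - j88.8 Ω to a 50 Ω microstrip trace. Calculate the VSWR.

Γ = (Z_L − Z_0)/(Z_L + Z_0) = (-6.1 − j88.8)/(93.9 − j88.8)
|Γ| = 89/129 = 0.689
VSWR = (1 + |Γ|)/(1 − |Γ|) = 1.69/0.311

VSWR ≈ 5.43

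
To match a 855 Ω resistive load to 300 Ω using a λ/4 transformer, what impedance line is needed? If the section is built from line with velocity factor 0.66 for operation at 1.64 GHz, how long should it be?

Z_qwt ≈ 506 Ω; length ≈ 3.02 cm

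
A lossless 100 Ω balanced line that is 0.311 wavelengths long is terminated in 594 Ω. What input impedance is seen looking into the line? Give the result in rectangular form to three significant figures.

βl = 2π × 0.311 = 112°
tan(βl) = tan(112°) = -2.48
Z_in = Z_0·(Z_L + jZ_0·tanβl)/(Z_0 + jZ_L·tanβl)
     = 100·(594 − j248)/(100 − j1470)

Z_in ≈ 19.5 + j39 Ω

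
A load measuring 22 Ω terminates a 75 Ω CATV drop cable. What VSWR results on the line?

VSWR ≈ 3.41

Γ = (22 − 75)/(22 + 75) = -0.546
VSWR = (1 + 0.546)/(1 − 0.546)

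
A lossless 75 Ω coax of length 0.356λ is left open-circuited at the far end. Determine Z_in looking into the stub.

βl = 2π × 0.356 = 128°
tan(βl) = -1.27
For an open-circuited stub, Z_in = −jZ_0·cot(βl) = −jZ_0/tan(βl)

Z_in ≈ +j58.9 Ω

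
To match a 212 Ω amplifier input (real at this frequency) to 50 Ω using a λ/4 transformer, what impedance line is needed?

Z_qwt ≈ 103 Ω

Z_qwt = √(Z_0·R_L) = √(50 × 212) = √10600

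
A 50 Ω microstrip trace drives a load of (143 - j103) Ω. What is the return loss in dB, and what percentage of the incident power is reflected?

RL ≈ 3.95 dB; 40.2% of incident power reflected

Γ = (93 − j103)/(193 − j103), |Γ| = 0.634
RL = −20·log₁₀(0.634) = 3.95 dB
P_refl/P_inc = |Γ|² = 0.402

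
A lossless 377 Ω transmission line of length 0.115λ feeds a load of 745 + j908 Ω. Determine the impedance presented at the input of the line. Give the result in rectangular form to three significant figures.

βl = 2π × 0.115 = 41.4°
tan(βl) = tan(41.4°) = 0.882
Z_in = Z_0·(Z_L + jZ_0·tanβl)/(Z_0 + jZ_L·tanβl)
     = 377·(745 + j1240)/(-424 + j657)

Z_in ≈ 308 − j626 Ω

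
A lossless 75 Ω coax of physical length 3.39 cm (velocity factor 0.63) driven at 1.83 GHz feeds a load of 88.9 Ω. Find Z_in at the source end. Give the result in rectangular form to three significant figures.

Z_in ≈ 67.6 + j9.61 Ω

λ = v/f = 0.63·c / 1.83 GHz = 0.103 m
βl = 2π·l/λ = 2π × 0.328 = 118°
tan(βl) = tan(118°) = -1.87
Z_in = Z_0·(Z_L + jZ_0·tanβl)/(Z_0 + jZ_L·tanβl)
     = 75·(88.9 − j140)/(75 − j166)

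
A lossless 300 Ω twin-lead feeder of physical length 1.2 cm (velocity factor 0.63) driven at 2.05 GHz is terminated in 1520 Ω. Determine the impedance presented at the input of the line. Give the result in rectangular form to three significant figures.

λ = v/f = 0.63·c / 2.05 GHz = 0.0922 m
βl = 2π·l/λ = 2π × 0.13 = 46.9°
tan(βl) = tan(46.9°) = 1.07
Z_in = Z_0·(Z_L + jZ_0·tanβl)/(Z_0 + jZ_L·tanβl)
     = 300·(1520 + j320)/(300 + j1620)

Z_in ≈ 108 − j261 Ω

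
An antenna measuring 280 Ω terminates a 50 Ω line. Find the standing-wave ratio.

Γ = (280 − 50)/(280 + 50) = 0.697
VSWR = (1 + 0.697)/(1 − 0.697)

VSWR ≈ 5.6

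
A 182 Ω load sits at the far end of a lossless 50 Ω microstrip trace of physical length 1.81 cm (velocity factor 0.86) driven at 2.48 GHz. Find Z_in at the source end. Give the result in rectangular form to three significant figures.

λ = v/f = 0.86·c / 2.48 GHz = 0.104 m
βl = 2π·l/λ = 2π × 0.174 = 62.6°
tan(βl) = tan(62.6°) = 1.93
Z_in = Z_0·(Z_L + jZ_0·tanβl)/(Z_0 + jZ_L·tanβl)
     = 50·(182 + j96.6)/(50 + j352)

Z_in ≈ 17.1 − j23.5 Ω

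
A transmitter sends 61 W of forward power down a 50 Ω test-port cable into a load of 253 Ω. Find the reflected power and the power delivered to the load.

Γ = (253 − 50)/(253 + 50) = 0.67
|Γ|² = 0.449
P_refl = |Γ|²·P_inc = 27.4 W, P_del = (1 − |Γ|²)·P_inc = 33.6 W

P_reflected ≈ 27.4 W; P_delivered ≈ 33.6 W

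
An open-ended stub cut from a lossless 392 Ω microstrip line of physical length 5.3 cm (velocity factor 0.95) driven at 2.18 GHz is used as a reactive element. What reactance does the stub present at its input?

X_in ≈ 580 Ω (inductive)

λ = v/f = 0.95·c / 2.18 GHz = 0.131 m
βl = 2π·l/λ = 2π × 0.405 = 146°
tan(βl) = -0.676
For an open-ended stub, Z_in = −jZ_0·cot(βl) = −jZ_0/tan(βl)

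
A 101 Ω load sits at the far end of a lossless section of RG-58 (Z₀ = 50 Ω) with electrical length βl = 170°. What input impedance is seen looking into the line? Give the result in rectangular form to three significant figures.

tan(βl) = tan(170°) = -0.176
Z_in = Z_0·(Z_L + jZ_0·tanβl)/(Z_0 + jZ_L·tanβl)
     = 50·(101 − j8.82)/(50 − j17.8)

Z_in ≈ 92.4 + j24.1 Ω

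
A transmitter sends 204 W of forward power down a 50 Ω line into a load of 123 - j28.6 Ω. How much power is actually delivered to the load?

|Γ| = |(73 − j28.6)/(173 − j28.6)| = 0.447
|Γ|² = 0.2
P_refl = |Γ|²·P_inc = 40.8 W, P_del = (1 − |Γ|²)·P_inc = 163 W

P_delivered ≈ 163 W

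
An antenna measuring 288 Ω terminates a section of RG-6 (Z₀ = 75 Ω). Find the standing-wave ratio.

Γ = (288 − 75)/(288 + 75) = 0.587
VSWR = (1 + 0.587)/(1 − 0.587)

VSWR ≈ 3.84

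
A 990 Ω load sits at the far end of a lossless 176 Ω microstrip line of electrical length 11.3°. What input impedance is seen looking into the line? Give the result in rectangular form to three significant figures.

tan(βl) = tan(11.3°) = 0.2
Z_in = Z_0·(Z_L + jZ_0·tanβl)/(Z_0 + jZ_L·tanβl)
     = 176·(990 + j35.2)/(176 + j198)

Z_in ≈ 455 − j476 Ω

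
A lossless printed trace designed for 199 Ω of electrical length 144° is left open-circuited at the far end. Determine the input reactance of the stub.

X_in ≈ 274 Ω (inductive)

tan(βl) = -0.727
For an open-circuited stub, Z_in = −jZ_0·cot(βl) = −jZ_0/tan(βl)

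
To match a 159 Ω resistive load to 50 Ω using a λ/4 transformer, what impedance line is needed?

Z_qwt ≈ 89.2 Ω

Z_qwt = √(Z_0·R_L) = √(50 × 159) = √7950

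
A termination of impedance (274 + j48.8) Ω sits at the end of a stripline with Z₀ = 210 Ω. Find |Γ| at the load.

Γ = (Z_L − Z_0)/(Z_L + Z_0) = (64 + j48.8)/(484 + j48.8)
|Γ| = 80.5/486

|Γ| ≈ 0.165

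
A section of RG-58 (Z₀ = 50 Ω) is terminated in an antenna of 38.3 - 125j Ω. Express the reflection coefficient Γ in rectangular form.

Γ ≈ 0.623 − j0.534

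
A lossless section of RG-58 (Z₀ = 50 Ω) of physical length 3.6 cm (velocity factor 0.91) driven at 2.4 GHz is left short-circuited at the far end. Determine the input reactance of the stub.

X_in ≈ -113 Ω (capacitive)

λ = v/f = 0.91·c / 2.4 GHz = 0.114 m
βl = 2π·l/λ = 2π × 0.316 = 114°
tan(βl) = -2.25
For a short-circuited stub, Z_in = jZ_0·tan(βl)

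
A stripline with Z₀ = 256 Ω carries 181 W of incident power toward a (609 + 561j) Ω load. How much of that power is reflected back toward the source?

|Γ| = |(353 + j561)/(865 + j561)| = 0.643
|Γ|² = 0.413
P_refl = |Γ|²·P_inc = 74.8 W, P_del = (1 − |Γ|²)·P_inc = 106 W

P_reflected ≈ 74.8 W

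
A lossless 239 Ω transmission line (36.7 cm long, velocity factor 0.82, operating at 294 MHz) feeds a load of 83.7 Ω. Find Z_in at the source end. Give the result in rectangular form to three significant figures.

Z_in ≈ 95.6 − j83.5 Ω

λ = v/f = 0.82·c / 294 MHz = 0.837 m
βl = 2π·l/λ = 2π × 0.439 = 158°
tan(βl) = tan(158°) = -0.406
Z_in = Z_0·(Z_L + jZ_0·tanβl)/(Z_0 + jZ_L·tanβl)
     = 239·(83.7 − j97.1)/(239 − j34)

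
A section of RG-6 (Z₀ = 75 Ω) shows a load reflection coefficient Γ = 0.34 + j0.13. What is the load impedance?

Z_L ≈ 144 + j43.1 Ω

Z_L = Z_0·(1 + Γ)/(1 − Γ) = 75·(1.34 + j0.13)/(0.66 − j0.13)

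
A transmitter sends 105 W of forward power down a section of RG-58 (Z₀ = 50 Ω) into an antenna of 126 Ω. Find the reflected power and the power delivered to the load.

Γ = (126 − 50)/(126 + 50) = 0.432
|Γ|² = 0.186
P_refl = |Γ|²·P_inc = 19.6 W, P_del = (1 − |Γ|²)·P_inc = 85.4 W

P_reflected ≈ 19.6 W; P_delivered ≈ 85.4 W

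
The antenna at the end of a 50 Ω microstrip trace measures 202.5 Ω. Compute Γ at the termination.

Γ = 0.604

Γ = (Z_L − Z_0)/(Z_L + Z_0) = (202.5 − 50)/(202.5 + 50) = 152.5/252.5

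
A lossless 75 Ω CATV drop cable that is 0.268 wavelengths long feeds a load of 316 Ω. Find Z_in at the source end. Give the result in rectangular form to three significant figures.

βl = 2π × 0.268 = 96.5°
tan(βl) = tan(96.5°) = -8.8
Z_in = Z_0·(Z_L + jZ_0·tanβl)/(Z_0 + jZ_L·tanβl)
     = 75·(316 − j660)/(75 − j2780)

Z_in ≈ 18 + j8.03 Ω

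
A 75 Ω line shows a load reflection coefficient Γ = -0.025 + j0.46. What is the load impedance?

Z_L ≈ 46.8 + j54.7 Ω

Z_L = Z_0·(1 + Γ)/(1 − Γ) = 75·(0.975 + j0.46)/(1.02 − j0.46)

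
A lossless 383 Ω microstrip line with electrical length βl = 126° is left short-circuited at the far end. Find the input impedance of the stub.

tan(βl) = -1.38
For a short-circuited stub, Z_in = jZ_0·tan(βl)

Z_in ≈ −j527 Ω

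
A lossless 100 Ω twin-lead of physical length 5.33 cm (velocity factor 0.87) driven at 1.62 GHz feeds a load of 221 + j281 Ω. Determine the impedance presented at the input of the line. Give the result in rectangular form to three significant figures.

Z_in ≈ 17.8 + j28.5 Ω

λ = v/f = 0.87·c / 1.62 GHz = 0.161 m
βl = 2π·l/λ = 2π × 0.331 = 119°
tan(βl) = tan(119°) = -1.8
Z_in = Z_0·(Z_L + jZ_0·tanβl)/(Z_0 + jZ_L·tanβl)
     = 100·(221 + j101)/(605 − j397)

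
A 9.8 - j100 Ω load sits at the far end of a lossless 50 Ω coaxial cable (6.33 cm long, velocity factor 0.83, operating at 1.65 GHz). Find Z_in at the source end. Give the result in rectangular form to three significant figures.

Z_in ≈ 544 + j633 Ω

λ = v/f = 0.83·c / 1.65 GHz = 0.151 m
βl = 2π·l/λ = 2π × 0.419 = 151°
tan(βl) = tan(151°) = -0.554
Z_in = Z_0·(Z_L + jZ_0·tanβl)/(Z_0 + jZ_L·tanβl)
     = 50·(9.8 − j128)/(-5.42 − j5.43)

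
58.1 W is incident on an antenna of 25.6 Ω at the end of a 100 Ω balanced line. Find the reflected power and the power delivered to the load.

P_reflected ≈ 20.4 W; P_delivered ≈ 37.7 W

Γ = (25.6 − 100)/(25.6 + 100) = -0.592
|Γ|² = 0.351
P_refl = |Γ|²·P_inc = 20.4 W, P_del = (1 − |Γ|²)·P_inc = 37.7 W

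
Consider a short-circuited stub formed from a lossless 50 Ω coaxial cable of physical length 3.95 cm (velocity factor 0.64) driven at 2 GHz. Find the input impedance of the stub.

Z_in ≈ −j31.1 Ω

λ = v/f = 0.64·c / 2 GHz = 0.096 m
βl = 2π·l/λ = 2π × 0.411 = 148°
tan(βl) = -0.622
For a short-circuited stub, Z_in = jZ_0·tan(βl)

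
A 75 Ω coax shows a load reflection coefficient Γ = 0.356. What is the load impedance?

Z_L = Z_0·(1 + Γ)/(1 − Γ) = 75·(1.36)/(0.644)

Z_L ≈ 158 Ω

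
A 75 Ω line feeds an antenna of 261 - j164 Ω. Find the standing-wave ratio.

Γ = (Z_L − Z_0)/(Z_L + Z_0) = (186 − j164)/(336 − j164)
|Γ| = 248/374 = 0.663
VSWR = (1 + |Γ|)/(1 − |Γ|) = 1.66/0.337

VSWR ≈ 4.94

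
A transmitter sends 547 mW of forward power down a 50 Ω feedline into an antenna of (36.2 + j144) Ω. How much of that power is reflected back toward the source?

P_reflected ≈ 406 mW

|Γ| = |(-13.8 + j144)/(86.2 + j144)| = 0.862
|Γ|² = 0.743
P_refl = |Γ|²·P_inc = 406 mW, P_del = (1 − |Γ|²)·P_inc = 141 mW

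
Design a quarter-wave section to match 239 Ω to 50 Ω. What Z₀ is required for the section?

Z_qwt = √(Z_0·R_L) = √(50 × 239) = √11950

Z_qwt ≈ 109 Ω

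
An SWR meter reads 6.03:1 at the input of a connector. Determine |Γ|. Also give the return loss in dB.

|Γ| ≈ 0.716; return loss ≈ 2.91 dB

|Γ| = (S − 1)/(S + 1) = (6.03 − 1)/(6.03 + 1) = 5.03/7.03
RL = −20·log₁₀|Γ| = −20·log₁₀(0.716)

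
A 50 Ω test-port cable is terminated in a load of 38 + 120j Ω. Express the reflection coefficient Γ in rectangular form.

Γ ≈ 0.603 + j0.542

Γ = (Z_L − Z_0)/(Z_L + Z_0) = (-12 + j120)/(88 + j120)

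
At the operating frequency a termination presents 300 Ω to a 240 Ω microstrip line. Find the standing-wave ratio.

VSWR ≈ 1.25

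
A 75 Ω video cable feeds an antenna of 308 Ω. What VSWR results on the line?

Γ = (308 − 75)/(308 + 75) = 0.608
VSWR = (1 + 0.608)/(1 − 0.608)

VSWR ≈ 4.11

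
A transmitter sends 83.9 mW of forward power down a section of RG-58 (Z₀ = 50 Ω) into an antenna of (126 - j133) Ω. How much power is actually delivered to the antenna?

P_delivered ≈ 43.4 mW

|Γ| = |(76 − j133)/(176 − j133)| = 0.694
|Γ|² = 0.482
P_refl = |Γ|²·P_inc = 40.5 mW, P_del = (1 − |Γ|²)·P_inc = 43.4 mW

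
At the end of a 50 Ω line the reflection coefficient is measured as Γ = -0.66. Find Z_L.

Z_L ≈ 10.2 Ω

Z_L = Z_0·(1 + Γ)/(1 − Γ) = 50·(0.34)/(1.66)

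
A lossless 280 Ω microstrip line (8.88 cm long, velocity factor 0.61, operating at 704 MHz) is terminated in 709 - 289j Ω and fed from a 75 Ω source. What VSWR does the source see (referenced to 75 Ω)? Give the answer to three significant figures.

λ = v/f = 0.61·c / 704 MHz = 0.26 m
βl = 2π·l/λ = 2π × 0.342 = 123°
tan(βl) = -1.54
Z_in = Z_0·(Z_L + jZ_0·tanβl)/(Z_0 + jZ_L·tanβl) = 154 + j205 Ω
Γ_s = (Z_in − Z_s)/(Z_in + Z_s) = (78.6 + j205)/(229 + j205), |Γ_s| = 0.715
VSWR = (1 + |Γ_s|)/(1 − |Γ_s|)

VSWR ≈ 6.02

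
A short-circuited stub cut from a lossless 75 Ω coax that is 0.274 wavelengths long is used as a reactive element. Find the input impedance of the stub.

βl = 2π × 0.274 = 98.6°
tan(βl) = -6.58
For a short-circuited stub, Z_in = jZ_0·tan(βl)

Z_in ≈ −j494 Ω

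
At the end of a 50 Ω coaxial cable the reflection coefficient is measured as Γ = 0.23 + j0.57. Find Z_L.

Z_L ≈ 33.9 + j62.1 Ω

Z_L = Z_0·(1 + Γ)/(1 − Γ) = 50·(1.23 + j0.57)/(0.77 − j0.57)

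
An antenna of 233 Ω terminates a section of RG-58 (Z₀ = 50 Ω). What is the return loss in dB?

Γ = (233 − 50)/(233 + 50) = 0.647
RL = −20·log₁₀|Γ| = −20·log₁₀(0.647)

RL ≈ 3.79 dB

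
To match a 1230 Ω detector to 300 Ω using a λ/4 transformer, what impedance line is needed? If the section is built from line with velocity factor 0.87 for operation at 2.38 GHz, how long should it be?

Z_qwt = √(Z_0·R_L) = √(300 × 1230) = √369000
λ = 0.87·c/f = 0.11 m, so l = λ/4 = 0.0274 m

Z_qwt ≈ 607 Ω; length ≈ 2.74 cm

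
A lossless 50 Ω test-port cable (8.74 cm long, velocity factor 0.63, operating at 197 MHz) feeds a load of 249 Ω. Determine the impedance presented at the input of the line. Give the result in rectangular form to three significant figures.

λ = v/f = 0.63·c / 197 MHz = 0.959 m
βl = 2π·l/λ = 2π × 0.0911 = 32.8°
tan(βl) = tan(32.8°) = 0.644
Z_in = Z_0·(Z_L + jZ_0·tanβl)/(Z_0 + jZ_L·tanβl)
     = 50·(249 + j32.2)/(50 + j160)

Z_in ≈ 31.2 − j67.9 Ω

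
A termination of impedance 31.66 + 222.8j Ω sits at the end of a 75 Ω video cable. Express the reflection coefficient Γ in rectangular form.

Γ ≈ 0.738 + j0.548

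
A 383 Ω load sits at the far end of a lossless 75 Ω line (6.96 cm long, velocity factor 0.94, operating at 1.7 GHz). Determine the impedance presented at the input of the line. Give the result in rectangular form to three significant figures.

Z_in ≈ 55.7 + j116 Ω

λ = v/f = 0.94·c / 1.7 GHz = 0.166 m
βl = 2π·l/λ = 2π × 0.42 = 151°
tan(βl) = tan(151°) = -0.553
Z_in = Z_0·(Z_L + jZ_0·tanβl)/(Z_0 + jZ_L·tanβl)
     = 75·(383 − j41.5)/(75 − j212)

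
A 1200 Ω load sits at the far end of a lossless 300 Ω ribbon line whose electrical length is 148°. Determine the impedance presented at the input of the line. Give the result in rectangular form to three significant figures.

Z_in ≈ 230 + j388 Ω

tan(βl) = tan(148°) = -0.625
Z_in = Z_0·(Z_L + jZ_0·tanβl)/(Z_0 + jZ_L·tanβl)
     = 300·(1200 − j187)/(300 − j750)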